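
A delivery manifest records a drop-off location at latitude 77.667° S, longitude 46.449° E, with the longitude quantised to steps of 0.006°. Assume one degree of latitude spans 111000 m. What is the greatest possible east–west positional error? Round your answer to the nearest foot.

233 feet

With a 0.006° grid the true value lies within half a step, ±0.006°/2 = ±0.003°, of the stored one.
At latitude 77.667° a degree of longitude spans 111000 m × cos 77.667° = 111000 × 0.2136 ≈ 23708.8 m.
So at most 0.003° × 23708.8 ≈ 71.1265 m east–west.
Converting: 71.1265 m × 3.2808 ft/m ≈ 233.35 ft.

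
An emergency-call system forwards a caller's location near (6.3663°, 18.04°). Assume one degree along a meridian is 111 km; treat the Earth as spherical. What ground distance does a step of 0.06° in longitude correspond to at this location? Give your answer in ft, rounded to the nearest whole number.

21716 ft

One degree of longitude here spans 111000 × cos 6.3663° = 111000 × 0.9938 ≈ 110315 m; 0.06° of that is 6618.93 m.
Converting: 6618.93 m × 3.2808 ft/m ≈ 21716 ft.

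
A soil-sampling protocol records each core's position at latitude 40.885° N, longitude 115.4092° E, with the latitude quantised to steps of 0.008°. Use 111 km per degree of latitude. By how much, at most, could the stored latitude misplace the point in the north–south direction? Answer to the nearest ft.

With a 0.008° grid the true value lies within half a step, ±0.008°/2 = ±0.004°, of the stored one.
So the N–S error is at most 0.004 × 111000 = 444 m.
In feet: 444 m ÷ 0.3048 ≈ 1456.7 ft.

1457 ft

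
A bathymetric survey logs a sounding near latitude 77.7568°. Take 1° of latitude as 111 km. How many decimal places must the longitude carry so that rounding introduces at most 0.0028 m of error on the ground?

At 77.7568° one degree of longitude covers 111000 × cos 77.7568° ≈ 111000 × 0.2121 ≈ 23538.8 m.
With N decimal places the half-ulp bound is 0.5·10⁻ᴺ°, or 0.5·10⁻ᴺ × 23538.8 m on the ground.
Need 0.5 × 23538.8 × 10⁻ᴺ ≤ 0.0028 → 10⁻ᴺ ≤ 2.379e-07, so N ≥ 6.62.
So 7 decimal places suffice (0.00118 m); 6 would allow up to 0.0118 m.

7 decimal places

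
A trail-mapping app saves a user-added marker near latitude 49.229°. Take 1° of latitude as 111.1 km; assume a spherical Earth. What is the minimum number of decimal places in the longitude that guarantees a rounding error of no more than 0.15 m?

At 49.229° one degree of longitude covers 111100 × cos 49.229° ≈ 111100 × 0.6530 ≈ 72552.5 m.
With N decimal places the half-ulp bound is 0.5·10⁻ᴺ°, or 0.5·10⁻ᴺ × 72552.5 m on the ground.
Setting 36276.2 × 10⁻ᴺ ≤ 0.15 gives 10ᴺ ≥ 2.418e+05, i.e. N ≥ 5.38.
So 6 decimal places suffice (0.0363 m); 5 would allow up to 0.363 m.

6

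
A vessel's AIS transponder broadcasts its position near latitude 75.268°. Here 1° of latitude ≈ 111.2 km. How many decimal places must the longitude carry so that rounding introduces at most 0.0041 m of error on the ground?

At 75.268° one degree of longitude covers 111200 × cos 75.268° ≈ 111200 × 0.2543 ≈ 28278 m.
N decimal places → at most half a unit in the last place, 0.5 × 10⁻ᴺ° = 28278/2 × 10⁻ᴺ m.
Need 0.5 × 28278 × 10⁻ᴺ ≤ 0.0041 → 10⁻ᴺ ≤ 2.900e-07, so N ≥ 6.54.
N = 6 would give 0.0141 m (too coarse); N = 7 gives 0.00141 m ≤ 0.0041 m.

7 decimal places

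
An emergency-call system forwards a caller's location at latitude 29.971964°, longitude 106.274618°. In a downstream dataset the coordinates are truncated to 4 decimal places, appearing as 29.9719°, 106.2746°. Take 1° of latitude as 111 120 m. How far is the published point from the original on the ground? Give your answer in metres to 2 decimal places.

7.32 metres

Δlat = 29.971964 − 29.9719 = +0.000064°; Δlon = 106.274618 − 106.2746 = +0.000018°.
N–S: 0.000064° × 111120 m/° = 7.11168 m.
East–west at this latitude: 0.000018° × 111120 × cos 29.9719° ≈ 0.000018 × 96260 = 1.73268 m.
Distance: √(7.11168² + 1.73268²) ≈ 7.31971 m.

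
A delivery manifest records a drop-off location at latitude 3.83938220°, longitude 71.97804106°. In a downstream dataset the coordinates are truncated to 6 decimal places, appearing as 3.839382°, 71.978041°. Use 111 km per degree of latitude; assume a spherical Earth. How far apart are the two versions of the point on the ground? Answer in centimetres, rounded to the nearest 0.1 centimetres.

Δlat = 3.83938220 − 3.839382 = +0.00000020°; Δlon = 71.97804106 − 71.978041 = +0.00000006°.
N–S: 0.00000020° × 111000 m/° = 0.0222 m.
E–W at 3.83938°: 0.00000006° × 111000 × cos 3.83938° = 0.00000006 × 111000 × 0.9978 ≈ 0.00664505 m.
Distance: √(0.0222² + 0.00664505²) ≈ 0.0231732 m.
That is 0.0231732 m = 2.3173 cm.

2.3 centimetres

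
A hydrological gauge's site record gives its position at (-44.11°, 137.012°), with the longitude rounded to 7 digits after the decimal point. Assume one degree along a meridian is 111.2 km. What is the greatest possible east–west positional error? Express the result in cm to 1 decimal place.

0.4 cm

Rounding to 7 decimal places leaves the longitude within ±5e-08° of the true value.
At latitude 44.11° a degree of longitude spans 111200 m × cos 44.11° = 111200 × 0.7180 ≈ 79842.1 m.
So at most 5e-08° × 79842.1 ≈ 0.00399211 m east–west.
That is 0.00399211 m = 0.39921 cm.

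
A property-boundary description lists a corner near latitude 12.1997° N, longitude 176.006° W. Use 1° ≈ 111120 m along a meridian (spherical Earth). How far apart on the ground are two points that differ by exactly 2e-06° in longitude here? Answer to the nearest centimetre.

One degree of longitude here spans 111120 × cos 12.1997° = 111120 × 0.9774 ≈ 108611 m; 2e-06° of that is 0.217221 m.
That is 0.217221 m = 21.722 cm.

22 centimetres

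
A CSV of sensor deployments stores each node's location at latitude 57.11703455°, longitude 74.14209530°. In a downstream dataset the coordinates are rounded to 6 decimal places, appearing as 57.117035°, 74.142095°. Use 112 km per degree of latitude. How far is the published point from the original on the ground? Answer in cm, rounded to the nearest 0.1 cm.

5.4 cm

The latitude changed by -0.00000045° and the longitude by +0.00000030°.
North–south shift: -0.00000045 × 112000 = -0.0504 m.
East–west at this latitude: 0.00000030° × 112000 × cos 57.117° ≈ 0.00000030 × 60807.6 = 0.0182423 m.
Hypotenuse of the two orthogonal shifts: √(0.0504² + 0.0182423²) = 0.0535998 m.
That is 0.0535998 m = 5.36 cm.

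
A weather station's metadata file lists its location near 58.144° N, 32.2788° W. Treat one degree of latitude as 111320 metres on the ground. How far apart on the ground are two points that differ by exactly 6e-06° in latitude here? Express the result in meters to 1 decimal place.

0.7 meters

Along a meridian 6e-06° is 6e-06 × 111320 = 0.66792 m.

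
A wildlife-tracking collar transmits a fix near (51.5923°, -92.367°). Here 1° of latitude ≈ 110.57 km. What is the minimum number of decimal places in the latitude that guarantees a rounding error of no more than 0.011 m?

One degree of latitude covers 110570 m.
N decimal places → at most half a unit in the last place, 0.5 × 10⁻ᴺ° = 110570/2 × 10⁻ᴺ m.
Setting 55285 × 10⁻ᴺ ≤ 0.011 gives 10ᴺ ≥ 5.026e+06, i.e. N ≥ 6.70.
At 6 places the error can reach 0.0553 m, but 7 places keeps it to 0.00553 m.

7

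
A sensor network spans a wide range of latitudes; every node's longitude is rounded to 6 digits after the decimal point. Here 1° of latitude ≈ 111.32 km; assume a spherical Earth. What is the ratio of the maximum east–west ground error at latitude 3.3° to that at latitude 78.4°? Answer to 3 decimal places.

4.965

Rounding to 6 decimal places leaves the longitude within ±5e-07° of the true value.
Error at 3.3° = 5e-07° × 111320 × cos 3.3° ≈ 0.05566 × 0.9983 = 0.055568 m.
Error at 78.4° = 5e-07° × 111320 × cos 78.4° ≈ 0.05566 × 0.2011 = 0.011192 m.
Ratio: 0.055568 / 0.011192 = cos 3.3° / cos 78.4° ≈ 4.9649.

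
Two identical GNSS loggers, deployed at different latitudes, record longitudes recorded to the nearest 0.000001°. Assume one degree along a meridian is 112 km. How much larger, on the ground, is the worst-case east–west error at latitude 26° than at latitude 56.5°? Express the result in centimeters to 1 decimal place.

Rounding to 6 decimal places leaves the longitude within ±5e-07° of the true value.
At 26°: 5e-07° × 112000 × cos 26° = 5e-07 × 112000 × 0.8988 ≈ 0.050332 m.
Error at 56.5° = 5e-07° × 112000 × cos 56.5° ≈ 0.056 × 0.5519 = 0.030908 m.
So the lower-latitude error exceeds the higher by 0.050332 − 0.030908 = 0.019424 m.
That is 0.019424 m = 1.9424 cm.

1.9 centimeters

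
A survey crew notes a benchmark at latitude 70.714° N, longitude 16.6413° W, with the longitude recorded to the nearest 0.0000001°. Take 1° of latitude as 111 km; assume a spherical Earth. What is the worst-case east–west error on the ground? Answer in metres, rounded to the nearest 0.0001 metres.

Rounding to 7 decimal places leaves the longitude within ±5e-08° of the true value.
One degree of longitude at 70.714° is 111000 × cos 70.714° ≈ 111000 × 0.3303 = 36661.5 m.
East–west error: 5e-08° × 36661.5 m/° ≈ 0.00183307 m.

0.0018 metres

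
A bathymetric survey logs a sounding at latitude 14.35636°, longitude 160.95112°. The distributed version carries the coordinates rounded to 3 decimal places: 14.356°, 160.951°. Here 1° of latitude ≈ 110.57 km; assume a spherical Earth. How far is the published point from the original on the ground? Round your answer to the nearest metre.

The latitude changed by +0.00036° and the longitude by +0.00012°.
North–south shift: 0.00036 × 110570 = 39.8052 m.
East–west at this latitude: 0.00012° × 110570 × cos 14.356° ≈ 0.00012 × 107117 = 12.8541 m.
Hypotenuse of the two orthogonal shifts: √(39.8052² + 12.8541²) = 41.8292 m.

42 metres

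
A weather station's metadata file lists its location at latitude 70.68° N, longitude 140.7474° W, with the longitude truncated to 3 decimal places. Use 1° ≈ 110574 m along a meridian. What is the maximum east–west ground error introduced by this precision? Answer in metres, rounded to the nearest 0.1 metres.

36.6 metres

Truncating at 3 decimal places can drop up to a full unit in the last place, so the longitude may be off by as much as 0.001°.
Parallels shrink by cos φ, so at 70.68° a degree of longitude is 110574 × 0.3308 ≈ 36582.7 m.
Maximum E–W displacement: 0.001 × 36582.7 = 36.5827 m.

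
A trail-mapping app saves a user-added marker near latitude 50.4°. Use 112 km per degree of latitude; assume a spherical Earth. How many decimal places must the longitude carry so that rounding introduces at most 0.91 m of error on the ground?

At 50.4° one degree of longitude covers 112000 × cos 50.4° ≈ 112000 × 0.6374 ≈ 71391.5 m.
N decimal places → at most half a unit in the last place, 0.5 × 10⁻ᴺ° = 71391.5/2 × 10⁻ᴺ m.
Need 0.5 × 71391.5 × 10⁻ᴺ ≤ 0.91 → 10⁻ᴺ ≤ 2.549e-05, so N ≥ 4.59.
So 5 decimal places suffice (0.357 m); 4 would allow up to 3.57 m.

5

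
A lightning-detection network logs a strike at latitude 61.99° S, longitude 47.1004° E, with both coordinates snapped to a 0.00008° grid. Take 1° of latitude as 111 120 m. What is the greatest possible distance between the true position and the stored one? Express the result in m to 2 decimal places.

With a 0.00008° grid the true value lies within half a step, ±0.00008°/2 = ±4e-05°, of the stored one.
N–S: 4e-05° × 111120 m/° = 4.4448 m.
E–W at 61.99°: 4e-05° × 111120 × cos 61.99° = 4e-05 × 111120 × 0.4696 ≈ 2.08739 m.
Combining orthogonally: (4.4448² + 2.08739²)^½ ≈ 4.91055 m.

4.91 m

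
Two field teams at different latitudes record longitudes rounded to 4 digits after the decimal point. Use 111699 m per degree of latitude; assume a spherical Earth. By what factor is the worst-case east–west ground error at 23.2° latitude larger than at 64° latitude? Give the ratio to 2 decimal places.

2.10

Rounding to 4 decimal places leaves the longitude within ±5e-05° of the true value.
At 23.2°: 5e-05° × 111699 × cos 23.2° = 5e-05 × 111699 × 0.9191 ≈ 5.1333 m.
At 64°: 5e-05° × 111699 × cos 64° = 5e-05 × 111699 × 0.4384 ≈ 2.4483 m.
The ratio reduces to cos 23.2° / cos 64° = 0.9191/0.4384 ≈ 2.0967.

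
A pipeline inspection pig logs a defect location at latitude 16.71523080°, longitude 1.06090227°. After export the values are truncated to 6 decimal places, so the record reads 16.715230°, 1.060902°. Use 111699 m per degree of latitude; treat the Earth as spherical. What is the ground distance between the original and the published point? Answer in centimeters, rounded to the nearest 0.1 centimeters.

The latitude changed by +0.00000080° and the longitude by +0.00000027°.
North–south shift: 0.00000080 × 111699 = 0.0893592 m.
E–W at 16.7152°: 0.00000027° × 111699 × cos 16.7152° = 0.00000027 × 111699 × 0.9577 ≈ 0.0288844 m.
Combined displacement = (0.0893592² + 0.0288844²)^½ ≈ 0.0939115 m.
That is 0.0939115 m = 9.3912 cm.

9.4 centimeters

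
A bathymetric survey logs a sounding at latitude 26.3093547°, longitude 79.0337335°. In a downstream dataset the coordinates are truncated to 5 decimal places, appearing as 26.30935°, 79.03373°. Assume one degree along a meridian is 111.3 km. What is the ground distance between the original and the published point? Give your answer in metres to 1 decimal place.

0.6 metres

The latitude changed by +0.0000047° and the longitude by +0.0000035°.
North–south shift: 0.0000047 × 111300 = 0.52311 m.
East–west at this latitude: 0.0000035° × 111300 × cos 26.3093° ≈ 0.0000035 × 99770.9 = 0.349198 m.
Hypotenuse of the two orthogonal shifts: √(0.52311² + 0.349198²) = 0.628954 m.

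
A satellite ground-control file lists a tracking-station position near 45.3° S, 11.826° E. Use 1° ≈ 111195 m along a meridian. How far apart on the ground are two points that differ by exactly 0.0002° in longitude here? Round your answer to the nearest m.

At 45.3° a degree of longitude is 111195 × cos 45.3° ≈ 78214 m, so 0.0002° corresponds to 15.6428 m.

16 m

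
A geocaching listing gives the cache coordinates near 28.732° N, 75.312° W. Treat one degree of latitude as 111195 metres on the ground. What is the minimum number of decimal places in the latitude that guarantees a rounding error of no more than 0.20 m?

One degree of latitude covers 111195 m.
With N decimal places the half-ulp bound is 0.5·10⁻ᴺ°, or 0.5·10⁻ᴺ × 111195 m on the ground.
Setting 55597.5 × 10⁻ᴺ ≤ 0.20 gives 10ᴺ ≥ 2.78e+05, i.e. N ≥ 5.44.
So 6 decimal places suffice (0.0556 m); 5 would allow up to 0.556 m.

6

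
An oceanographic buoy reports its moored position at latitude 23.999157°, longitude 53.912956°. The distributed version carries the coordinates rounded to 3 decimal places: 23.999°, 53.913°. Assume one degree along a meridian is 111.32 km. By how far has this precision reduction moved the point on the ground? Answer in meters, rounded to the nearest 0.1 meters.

The latitude changed by +0.000157° and the longitude by -0.000044°.
N–S: 0.000157° × 111320 m/° = 17.4772 m.
East–west at this latitude: -0.000044° × 111320 × cos 23.999° ≈ -0.000044 × 101697 = -4.47465 m.
Hypotenuse of the two orthogonal shifts: √(17.4772² + 4.47465²) = 18.041 m.

18.0 meters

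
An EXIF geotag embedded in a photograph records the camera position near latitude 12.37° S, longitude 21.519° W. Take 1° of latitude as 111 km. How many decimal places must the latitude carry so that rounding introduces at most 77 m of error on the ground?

One degree of latitude covers 111000 m.
Rounding to N decimal places gives at most 0.5 × 10⁻ᴺ degrees of error, i.e. 0.5 × 10⁻ᴺ × 111000 m.
Need 0.5 × 111000 × 10⁻ᴺ ≤ 77 → 10⁻ᴺ ≤ 1.387e-03, so N ≥ 2.86.
At 2 places the error can reach 555 m, but 3 places keeps it to 55.5 m.

3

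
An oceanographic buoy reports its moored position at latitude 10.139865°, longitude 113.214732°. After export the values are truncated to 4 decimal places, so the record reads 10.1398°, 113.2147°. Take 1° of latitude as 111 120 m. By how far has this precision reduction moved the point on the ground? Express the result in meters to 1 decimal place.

The latitude changed by +0.000065° and the longitude by +0.000032°.
N–S: 0.000065° × 111120 m/° = 7.2228 m.
E–W at 10.1398°: 0.000032° × 111120 × cos 10.1398° = 0.000032 × 111120 × 0.9844 ≈ 3.5003 m.
Distance: √(7.2228² + 3.5003²) ≈ 8.02627 m.

8.0 meters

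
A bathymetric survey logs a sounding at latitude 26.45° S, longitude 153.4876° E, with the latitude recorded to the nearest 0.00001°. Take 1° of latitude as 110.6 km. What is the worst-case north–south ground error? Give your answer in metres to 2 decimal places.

0.55 metres

Rounding to 5 decimal places leaves the latitude within ±5e-06° of the true value.
So the N–S error is at most 5e-06 × 110600 = 0.553 m.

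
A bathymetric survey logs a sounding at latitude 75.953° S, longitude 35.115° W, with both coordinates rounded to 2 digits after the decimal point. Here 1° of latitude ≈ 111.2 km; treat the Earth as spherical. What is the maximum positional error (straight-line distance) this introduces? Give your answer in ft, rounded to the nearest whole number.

1877 ft

Rounding to 2 decimal places leaves each coordinate within ±0.005° of the true value.
N–S: 0.005° × 111200 m/° = 556 m.
East–west component at 75.953°: 0.005° × 111200 × cos 75.953° ≈ 0.005 × 26990.2 ≈ 134.951 m.
The two errors are perpendicular, so the maximum displacement is √(556² + 134.951²) ≈ 572.143 m.
Converting: 572.143 m × 3.2808 ft/m ≈ 1877.1 ft.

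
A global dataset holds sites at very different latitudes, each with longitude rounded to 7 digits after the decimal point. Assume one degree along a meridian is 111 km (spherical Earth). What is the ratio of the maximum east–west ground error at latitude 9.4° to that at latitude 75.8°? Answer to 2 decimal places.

4.02

Rounding to 7 decimal places leaves the longitude within ±5e-08° of the true value.
Error at 9.4° = 5e-08° × 111000 × cos 9.4° ≈ 0.00555 × 0.9866 = 0.0054755 m.
At 75.8°: 5e-08° × 111000 × cos 75.8° = 5e-08 × 111000 × 0.2453 ≈ 0.0013615 m.
The ratio reduces to cos 9.4° / cos 75.8° = 0.9866/0.2453 ≈ 4.0218.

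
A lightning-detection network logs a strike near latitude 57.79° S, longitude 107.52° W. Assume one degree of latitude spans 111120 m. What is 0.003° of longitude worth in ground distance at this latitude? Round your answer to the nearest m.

At 57.79° a degree of longitude is 111120 × cos 57.79° ≈ 59229.6 m, so 0.003° corresponds to 177.689 m.

178 m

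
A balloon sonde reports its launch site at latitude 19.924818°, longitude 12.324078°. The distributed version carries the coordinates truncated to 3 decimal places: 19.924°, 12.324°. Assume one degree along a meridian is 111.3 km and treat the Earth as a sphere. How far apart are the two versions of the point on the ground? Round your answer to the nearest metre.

91 metres

Δlat = 19.924818 − 19.924 = +0.000818°; Δlon = 12.324078 − 12.324 = +0.000078°.
North–south shift: 0.000818 × 111300 = 91.0434 m.
East–west at this latitude: 0.000078° × 111300 × cos 19.924° ≈ 0.000078 × 104638 = 8.16178 m.
Combined displacement = (91.0434² + 8.16178²)^½ ≈ 91.4085 m.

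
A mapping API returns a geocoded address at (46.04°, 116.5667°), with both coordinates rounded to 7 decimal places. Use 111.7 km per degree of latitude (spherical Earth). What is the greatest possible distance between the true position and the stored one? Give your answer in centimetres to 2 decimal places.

Rounding to 7 decimal places leaves each coordinate within ±5e-08° of the true value.
N–S: 5e-08° × 111700 m/° = 0.005585 m.
East–west component at 46.04°: 5e-08° × 111700 × cos 46.04° ≈ 5e-08 × 77537.2 ≈ 0.00387686 m.
The two errors are perpendicular, so the maximum displacement is √(0.005585² + 0.00387686²) ≈ 0.0067987 m.
That is 0.0067987 m = 0.67987 cm.

0.68 centimetres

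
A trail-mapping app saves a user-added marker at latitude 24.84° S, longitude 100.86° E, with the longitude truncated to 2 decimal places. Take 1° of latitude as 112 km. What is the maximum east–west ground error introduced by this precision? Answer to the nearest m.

Truncating at 2 decimal places can drop up to a full unit in the last place, so the longitude may be off by as much as 0.01°.
Parallels shrink by cos φ, so at 24.84° a degree of longitude is 112000 × 0.9075 ≈ 101638 m.
So at most 0.01° × 101638 ≈ 1016.38 m east–west.

1016 m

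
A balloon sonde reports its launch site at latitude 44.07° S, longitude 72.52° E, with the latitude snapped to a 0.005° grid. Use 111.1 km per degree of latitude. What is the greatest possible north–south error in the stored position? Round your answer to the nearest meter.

278 meters

With a 0.005° grid the true value lies within half a step, ±0.005°/2 = ±0.0025°, of the stored one.
Along the meridian that is 0.0025° × 111100 m/° = 277.75 m.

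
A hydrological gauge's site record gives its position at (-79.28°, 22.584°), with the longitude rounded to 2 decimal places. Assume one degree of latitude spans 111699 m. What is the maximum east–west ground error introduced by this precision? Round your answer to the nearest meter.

Rounding to 2 decimal places leaves the longitude within ±0.005° of the true value.
One degree of longitude at 79.28° is 111699 × cos 79.28° ≈ 111699 × 0.1860 = 20777.1 m.
East–west error: 0.005° × 20777.1 m/° ≈ 103.885 m.

104 meters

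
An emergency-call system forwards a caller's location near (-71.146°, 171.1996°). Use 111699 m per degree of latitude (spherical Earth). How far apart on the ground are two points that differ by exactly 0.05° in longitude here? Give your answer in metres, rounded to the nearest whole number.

One degree of longitude here spans 111699 × cos 71.146° = 111699 × 0.3232 ≈ 36096.4 m; 0.05° of that is 1804.82 m.

1805 metres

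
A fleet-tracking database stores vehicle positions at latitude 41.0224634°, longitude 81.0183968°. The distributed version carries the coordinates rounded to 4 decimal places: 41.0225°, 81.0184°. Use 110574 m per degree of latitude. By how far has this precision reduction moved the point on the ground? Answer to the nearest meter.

4 meters

The latitude changed by -0.0000366° and the longitude by -0.0000032°.
North–south shift: -0.0000366 × 110574 = -4.04701 m.
East–west at this latitude: -0.0000032° × 110574 × cos 41.0225° ≈ -0.0000032 × 83422.8 = -0.266953 m.
Distance: √(4.04701² + 0.266953²) ≈ 4.0558 m.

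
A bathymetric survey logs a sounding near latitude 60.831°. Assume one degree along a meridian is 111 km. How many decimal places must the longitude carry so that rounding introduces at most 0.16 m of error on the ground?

6

At 60.831° one degree of longitude covers 111000 × cos 60.831° ≈ 111000 × 0.4874 ≈ 54100 m.
N decimal places → at most half a unit in the last place, 0.5 × 10⁻ᴺ° = 54100/2 × 10⁻ᴺ m.
Setting 27050 × 10⁻ᴺ ≤ 0.16 gives 10ᴺ ≥ 1.691e+05, i.e. N ≥ 5.23.
So 6 decimal places suffice (0.027 m); 5 would allow up to 0.27 m.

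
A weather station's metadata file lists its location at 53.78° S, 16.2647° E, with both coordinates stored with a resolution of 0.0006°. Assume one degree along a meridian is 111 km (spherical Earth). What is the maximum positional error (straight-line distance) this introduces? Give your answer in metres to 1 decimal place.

With a 0.0006° grid the true value lies within half a step, ±0.0006°/2 = ±0.0003°, of the stored one.
Latitude error → 0.0003 × 111000 = 33.3 m along the meridian.
East–west component at 53.78°: 0.0003° × 111000 × cos 53.78° ≈ 0.0003 × 65588.5 ≈ 19.6765 m.
Worst case both components are at the extreme and orthogonal: √(33.3² + 19.6765²) ≈ 38.6789 m.

38.7 metres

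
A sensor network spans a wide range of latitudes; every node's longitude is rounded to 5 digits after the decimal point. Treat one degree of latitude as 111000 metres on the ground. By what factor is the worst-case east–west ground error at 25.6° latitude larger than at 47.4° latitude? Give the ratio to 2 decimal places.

1.33

Rounding to 5 decimal places leaves the longitude within ±5e-06° of the true value.
At 25.6°: 5e-06° × 111000 × cos 25.6° = 5e-06 × 111000 × 0.9018 ≈ 0.50052 m.
At 47.4°: 5e-06° × 111000 × cos 47.4° = 5e-06 × 111000 × 0.6769 ≈ 0.37567 m.
The ratio reduces to cos 25.6° / cos 47.4° = 0.9018/0.6769 ≈ 1.3323.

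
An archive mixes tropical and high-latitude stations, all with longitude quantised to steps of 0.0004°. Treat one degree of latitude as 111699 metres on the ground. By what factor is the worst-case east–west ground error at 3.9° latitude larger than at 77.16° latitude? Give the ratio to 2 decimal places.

4.49

With a 0.0004° grid the true value lies within half a step, ±0.0004°/2 = ±0.0002°, of the stored one.
At 3.9°: 0.0002° × 111699 × cos 3.9° = 0.0002 × 111699 × 0.9977 ≈ 22.288 m.
At 77.16°: 0.0002° × 111699 × cos 77.16° = 0.0002 × 111699 × 0.2222 ≈ 4.9646 m.
Ratio: 22.288 / 4.9646 = cos 3.9° / cos 77.16° ≈ 4.4894.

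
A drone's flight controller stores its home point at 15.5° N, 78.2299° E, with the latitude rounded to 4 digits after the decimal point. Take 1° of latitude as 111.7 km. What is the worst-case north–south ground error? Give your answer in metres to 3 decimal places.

5.585 metres

Rounding to 4 decimal places leaves the latitude within ±5e-05° of the true value.
Along the meridian that is 5e-05° × 111700 m/° = 5.585 m.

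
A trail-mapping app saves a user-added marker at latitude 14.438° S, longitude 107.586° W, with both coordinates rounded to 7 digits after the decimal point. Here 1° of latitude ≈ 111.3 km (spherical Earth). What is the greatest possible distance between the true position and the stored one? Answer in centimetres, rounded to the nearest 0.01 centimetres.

Rounding to 7 decimal places leaves each coordinate within ±5e-08° of the true value.
Latitude error → 5e-08 × 111300 = 0.005565 m along the meridian.
Longitude error → 5e-08 × 111300 × cos 14.438° = 5e-08 × 111300 × 0.9684 ≈ 0.00538925 m.
Combining orthogonally: (0.005565² + 0.00538925²)^½ ≈ 0.00774682 m.
That is 0.00774682 m = 0.77468 cm.

0.77 centimetres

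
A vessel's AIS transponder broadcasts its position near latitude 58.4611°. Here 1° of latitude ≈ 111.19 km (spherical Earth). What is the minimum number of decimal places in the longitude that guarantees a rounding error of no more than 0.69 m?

At 58.4611° one degree of longitude covers 111190 × cos 58.4611° ≈ 111190 × 0.5231 ≈ 58161 m.
With N decimal places the half-ulp bound is 0.5·10⁻ᴺ°, or 0.5·10⁻ᴺ × 58161 m on the ground.
Need 0.5 × 58161 × 10⁻ᴺ ≤ 0.69 → 10⁻ᴺ ≤ 2.373e-05, so N ≥ 4.62.
At 4 places the error can reach 2.91 m, but 5 places keeps it to 0.291 m.

5 decimal places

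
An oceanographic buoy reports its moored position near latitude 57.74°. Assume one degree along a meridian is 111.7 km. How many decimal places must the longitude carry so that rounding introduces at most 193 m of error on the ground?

3 decimal places

At 57.74° one degree of longitude covers 111700 × cos 57.74° ≈ 111700 × 0.5338 ≈ 59621.2 m.
N decimal places → at most half a unit in the last place, 0.5 × 10⁻ᴺ° = 59621.2/2 × 10⁻ᴺ m.
Setting 29810.6 × 10⁻ᴺ ≤ 193 gives 10ᴺ ≥ 154.5, i.e. N ≥ 2.19.
So 3 decimal places suffice (29.8 m); 2 would allow up to 298 m.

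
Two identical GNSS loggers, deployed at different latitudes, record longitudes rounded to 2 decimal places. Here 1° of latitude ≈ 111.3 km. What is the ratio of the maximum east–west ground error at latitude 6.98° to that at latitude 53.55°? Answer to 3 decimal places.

1.671

Rounding to 2 decimal places leaves the longitude within ±0.005° of the true value.
Error at 6.98° = 0.005° × 111300 × cos 6.98° ≈ 556.5 × 0.9926 = 552.38 m.
At 53.55°: 0.005° × 111300 × cos 53.55° = 0.005 × 111300 × 0.5941 ≈ 330.63 m.
Ratio: 552.38 / 330.63 = cos 6.98° / cos 53.55° ≈ 1.6707.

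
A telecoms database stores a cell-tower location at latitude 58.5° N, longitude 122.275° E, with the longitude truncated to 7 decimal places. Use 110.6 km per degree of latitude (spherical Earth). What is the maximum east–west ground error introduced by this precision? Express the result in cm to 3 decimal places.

0.578 cm

Truncating at 7 decimal places can drop up to a full unit in the last place, so the longitude may be off by as much as 1e-07°.
At latitude 58.5° a degree of longitude spans 110600 m × cos 58.5° = 110600 × 0.5225 ≈ 57788.3 m.
So at most 1e-07° × 57788.3 ≈ 0.00577883 m east–west.
That is 0.00577883 m = 0.57788 cm.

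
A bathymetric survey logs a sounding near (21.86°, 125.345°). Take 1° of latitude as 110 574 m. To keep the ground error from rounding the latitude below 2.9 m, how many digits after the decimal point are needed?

5

One degree of latitude covers 110574 m.
N decimal places → at most half a unit in the last place, 0.5 × 10⁻ᴺ° = 110574/2 × 10⁻ᴺ m.
Setting 55287 × 10⁻ᴺ ≤ 2.9 gives 10ᴺ ≥ 1.906e+04, i.e. N ≥ 4.28.
N = 4 would give 5.53 m (too coarse); N = 5 gives 0.553 m ≤ 2.9 m.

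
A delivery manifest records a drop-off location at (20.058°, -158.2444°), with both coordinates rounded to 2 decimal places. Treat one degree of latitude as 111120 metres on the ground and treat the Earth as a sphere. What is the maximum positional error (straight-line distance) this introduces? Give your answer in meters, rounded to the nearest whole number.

Rounding to 2 decimal places leaves each coordinate within ±0.005° of the true value.
Latitude error → 0.005 × 111120 = 555.6 m along the meridian.
East–west component at 20.058°: 0.005° × 111120 × cos 20.058° ≈ 0.005 × 104380 ≈ 521.901 m.
Worst case both components are at the extreme and orthogonal: √(555.6² + 521.901²) ≈ 762.281 m.

762 meters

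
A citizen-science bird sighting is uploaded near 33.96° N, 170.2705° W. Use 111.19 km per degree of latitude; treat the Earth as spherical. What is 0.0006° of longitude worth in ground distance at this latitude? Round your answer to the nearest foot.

182 feet

One degree of longitude here spans 111190 × cos 33.96° = 111190 × 0.8294 ≈ 92224.1 m; 0.0006° of that is 55.3344 m.
Converting: 55.3344 m × 3.2808 ft/m ≈ 181.54 ft.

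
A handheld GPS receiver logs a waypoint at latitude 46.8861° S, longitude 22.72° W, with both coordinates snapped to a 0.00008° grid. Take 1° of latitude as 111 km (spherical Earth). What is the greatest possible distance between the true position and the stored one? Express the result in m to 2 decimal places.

With a 0.00008° grid the true value lies within half a step, ±0.00008°/2 = ±4e-05°, of the stored one.
Latitude error → 4e-05 × 111000 = 4.44 m along the meridian.
E–W at 46.8861°: 4e-05° × 111000 × cos 46.8861° = 4e-05 × 111000 × 0.6835 ≈ 3.03452 m.
Worst case both components are at the extreme and orthogonal: √(4.44² + 3.03452²) ≈ 5.37791 m.

5.38 m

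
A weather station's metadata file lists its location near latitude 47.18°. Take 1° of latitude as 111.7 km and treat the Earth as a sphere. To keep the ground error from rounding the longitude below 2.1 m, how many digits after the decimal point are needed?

5 decimal places

At 47.18° one degree of longitude covers 111700 × cos 47.18° ≈ 111700 × 0.6797 ≈ 75922.2 m.
Rounding to N decimal places gives at most 0.5 × 10⁻ᴺ degrees of error, i.e. 0.5 × 10⁻ᴺ × 75922.2 m.
Need 0.5 × 75922.2 × 10⁻ᴺ ≤ 2.1 → 10⁻ᴺ ≤ 5.532e-05, so N ≥ 4.26.
So 5 decimal places suffice (0.38 m); 4 would allow up to 3.8 m.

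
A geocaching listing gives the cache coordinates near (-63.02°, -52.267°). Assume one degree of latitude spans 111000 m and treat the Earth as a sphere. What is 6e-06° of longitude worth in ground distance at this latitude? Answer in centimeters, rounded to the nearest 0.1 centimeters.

30.2 centimeters

At 63.02° a degree of longitude is 111000 × cos 63.02° ≈ 50358.4 m, so 6e-06° corresponds to 0.302151 m.
That is 0.302151 m = 30.215 cm.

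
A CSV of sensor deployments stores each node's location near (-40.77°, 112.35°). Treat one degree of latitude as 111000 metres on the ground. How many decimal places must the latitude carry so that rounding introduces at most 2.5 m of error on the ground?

One degree of latitude covers 111000 m.
Rounding to N decimal places gives at most 0.5 × 10⁻ᴺ degrees of error, i.e. 0.5 × 10⁻ᴺ × 111000 m.
Need 0.5 × 111000 × 10⁻ᴺ ≤ 2.5 → 10⁻ᴺ ≤ 4.505e-05, so N ≥ 4.35.
So 5 decimal places suffice (0.555 m); 4 would allow up to 5.55 m.

5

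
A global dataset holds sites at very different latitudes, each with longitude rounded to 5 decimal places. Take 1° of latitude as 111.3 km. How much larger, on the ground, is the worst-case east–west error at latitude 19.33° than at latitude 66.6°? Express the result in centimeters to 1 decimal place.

30.4 centimeters

Rounding to 5 decimal places leaves the longitude within ±5e-06° of the true value.
Error at 19.33° = 5e-06° × 111300 × cos 19.33° ≈ 0.5565 × 0.9436 = 0.52513 m.
At 66.6°: 5e-06° × 111300 × cos 66.6° = 5e-06 × 111300 × 0.3971 ≈ 0.22101 m.
Difference: 0.52513 − 0.22101 = 0.30412 m.
That is 0.304116 m = 30.412 cm.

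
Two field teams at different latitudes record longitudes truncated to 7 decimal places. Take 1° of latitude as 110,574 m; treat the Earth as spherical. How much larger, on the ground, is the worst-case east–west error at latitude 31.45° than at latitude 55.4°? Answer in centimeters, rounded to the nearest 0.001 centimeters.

Truncating at 7 decimal places can drop up to a full unit in the last place, so the longitude may be off by as much as 1e-07°.
Error at 31.45° = 1e-07° × 110574 × cos 31.45° ≈ 0.011057 × 0.8531 = 0.009433 m.
At 55.4°: 1e-07° × 110574 × cos 55.4° = 1e-07 × 110574 × 0.5678 ≈ 0.0062789 m.
Difference: 0.009433 − 0.0062789 = 0.0031541 m.
That is 0.00315415 m = 0.31541 cm.

0.315 centimeters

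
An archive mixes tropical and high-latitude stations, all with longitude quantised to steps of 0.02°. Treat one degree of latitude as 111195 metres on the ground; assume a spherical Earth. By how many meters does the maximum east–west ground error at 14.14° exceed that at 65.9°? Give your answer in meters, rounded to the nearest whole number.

624 meters

With a 0.02° grid the true value lies within half a step, ±0.02°/2 = ±0.01°, of the stored one.
Error at 14.14° = 0.01° × 111195 × cos 14.14° ≈ 1112 × 0.9697 = 1078.3 m.
Error at 65.9° = 0.01° × 111195 × cos 65.9° ≈ 1112 × 0.4083 = 454.04 m.
Difference: 1078.3 − 454.04 = 624.22 m.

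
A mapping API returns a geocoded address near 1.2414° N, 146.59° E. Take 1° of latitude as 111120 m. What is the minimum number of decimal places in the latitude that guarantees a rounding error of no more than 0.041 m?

7 decimal places

One degree of latitude covers 111120 m.
With N decimal places the half-ulp bound is 0.5·10⁻ᴺ°, or 0.5·10⁻ᴺ × 111120 m on the ground.
Need 0.5 × 111120 × 10⁻ᴺ ≤ 0.041 → 10⁻ᴺ ≤ 7.379e-07, so N ≥ 6.13.
So 7 decimal places suffice (0.00556 m); 6 would allow up to 0.0556 m.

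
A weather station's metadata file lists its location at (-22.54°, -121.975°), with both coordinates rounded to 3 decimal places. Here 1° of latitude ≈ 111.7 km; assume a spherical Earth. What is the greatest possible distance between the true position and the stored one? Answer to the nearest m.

76 m

Rounding to 3 decimal places leaves each coordinate within ±0.0005° of the true value.
N–S: 0.0005° × 111700 m/° = 55.85 m.
Longitude error → 0.0005 × 111700 × cos 22.54° = 0.0005 × 111700 × 0.9236 ≈ 51.5837 m.
The two errors are perpendicular, so the maximum displacement is √(55.85² + 51.5837²) ≈ 76.027 m.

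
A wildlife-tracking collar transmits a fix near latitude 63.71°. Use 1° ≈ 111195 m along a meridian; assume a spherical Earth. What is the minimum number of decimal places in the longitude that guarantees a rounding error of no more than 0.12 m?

6 decimal places

At 63.71° one degree of longitude covers 111195 × cos 63.71° ≈ 111195 × 0.4429 ≈ 49249.9 m.
Rounding to N decimal places gives at most 0.5 × 10⁻ᴺ degrees of error, i.e. 0.5 × 10⁻ᴺ × 49249.9 m.
Setting 24625 × 10⁻ᴺ ≤ 0.12 gives 10ᴺ ≥ 2.052e+05, i.e. N ≥ 5.31.
So 6 decimal places suffice (0.0246 m); 5 would allow up to 0.246 m.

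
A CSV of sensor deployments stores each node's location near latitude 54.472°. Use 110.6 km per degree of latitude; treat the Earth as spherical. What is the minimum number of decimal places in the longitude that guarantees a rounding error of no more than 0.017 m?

7

At 54.472° one degree of longitude covers 110600 × cos 54.472° ≈ 110600 × 0.5811 ≈ 64269.7 m.
With N decimal places the half-ulp bound is 0.5·10⁻ᴺ°, or 0.5·10⁻ᴺ × 64269.7 m on the ground.
Setting 32134.9 × 10⁻ᴺ ≤ 0.017 gives 10ᴺ ≥ 1.89e+06, i.e. N ≥ 6.28.
At 6 places the error can reach 0.0321 m, but 7 places keeps it to 0.00321 m.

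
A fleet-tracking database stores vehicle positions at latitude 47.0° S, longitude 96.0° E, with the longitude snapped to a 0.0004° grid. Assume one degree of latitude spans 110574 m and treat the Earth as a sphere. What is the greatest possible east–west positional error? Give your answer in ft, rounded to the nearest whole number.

49 ft

With a 0.0004° grid the true value lies within half a step, ±0.0004°/2 = ±0.0002°, of the stored one.
One degree of longitude at 47° is 110574 × cos 47° ≈ 110574 × 0.6820 = 75411.3 m.
East–west error: 0.0002° × 75411.3 m/° ≈ 15.0823 m.
In feet: 15.0823 m ÷ 0.3048 ≈ 49.482 ft.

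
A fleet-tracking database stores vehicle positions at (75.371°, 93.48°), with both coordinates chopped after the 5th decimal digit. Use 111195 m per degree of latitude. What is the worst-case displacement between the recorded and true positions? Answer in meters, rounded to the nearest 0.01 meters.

1.15 meters

Truncating at 5 decimal places can drop up to a full unit in the last place, so each coordinate may be off by as much as 1e-05°.
Latitude error → 1e-05 × 111195 = 1.11195 m along the meridian.
E–W at 75.371°: 1e-05° × 111195 × cos 75.371° = 1e-05 × 111195 × 0.2526 ≈ 0.280833 m.
Worst case both components are at the extreme and orthogonal: √(1.11195² + 0.280833²) ≈ 1.14687 m.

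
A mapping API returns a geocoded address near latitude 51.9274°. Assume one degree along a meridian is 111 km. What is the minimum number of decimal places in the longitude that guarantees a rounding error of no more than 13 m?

At 51.9274° one degree of longitude covers 111000 × cos 51.9274° ≈ 111000 × 0.6167 ≈ 68449.2 m.
Rounding to N decimal places gives at most 0.5 × 10⁻ᴺ degrees of error, i.e. 0.5 × 10⁻ᴺ × 68449.2 m.
Need 0.5 × 68449.2 × 10⁻ᴺ ≤ 13 → 10⁻ᴺ ≤ 3.798e-04, so N ≥ 3.42.
So 4 decimal places suffice (3.42 m); 3 would allow up to 34.2 m.

4 decimal places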